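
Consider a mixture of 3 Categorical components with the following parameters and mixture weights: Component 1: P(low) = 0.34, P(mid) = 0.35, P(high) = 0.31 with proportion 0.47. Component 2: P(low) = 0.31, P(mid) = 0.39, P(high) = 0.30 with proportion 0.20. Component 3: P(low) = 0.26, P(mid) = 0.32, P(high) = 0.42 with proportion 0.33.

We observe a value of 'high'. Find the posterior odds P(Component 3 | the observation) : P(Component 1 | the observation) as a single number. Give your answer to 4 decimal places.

0.9513

Only the two components matter; the odds are (P(Z=i) f_i(x)) / (P(Z=j) f_j(x)).
Component likelihoods at x = 'high':
  p_1 = P(high | comp) = 0.31
  p_2 = P(high | comp) = 0.30
  p_3 = P(high | comp) = 0.42
Posterior odds = (P(Z=3)·p_3) / (P(Z=1)·p_1) = (0.33·0.42) / (0.47·0.31) = 0.1386 / 0.1457 ≈ 0.9513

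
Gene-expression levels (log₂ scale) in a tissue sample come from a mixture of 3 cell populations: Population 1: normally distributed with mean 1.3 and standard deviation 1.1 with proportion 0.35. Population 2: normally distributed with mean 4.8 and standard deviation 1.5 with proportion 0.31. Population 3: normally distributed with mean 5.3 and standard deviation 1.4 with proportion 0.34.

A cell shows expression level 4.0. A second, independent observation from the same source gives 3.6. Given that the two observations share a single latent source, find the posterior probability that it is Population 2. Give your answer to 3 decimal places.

Apply Bayes' rule: the posterior for each component is proportional to its prior times its likelihood at x.
Since both observations come from the same component, the likelihood for component k is f_k(x₁)·f_k(x₂).
  f_1 = [0.0178341] × [0.0407541] = 0.000726811
  f_2 = [0.230703] × [0.193128] = 0.0445551
  f_3 = [0.18516] × [0.136333] = 0.0252434
Multiply by the mixture weights:
  P(Z=1)·f_1 = 0.35 × 0.000726811 = 0.000254384
  P(Z=2)·f_2 = 0.31 × 0.0445551 = 0.0138121
  P(Z=3)·f_3 = 0.34 × 0.0252434 = 0.00858277
Marginal: 0.000254384 + 0.0138121 + 0.00858277 = 0.0226492
So the posterior for Population 2 is 0.0138121 / 0.0226492 ≈ 0.610.

0.610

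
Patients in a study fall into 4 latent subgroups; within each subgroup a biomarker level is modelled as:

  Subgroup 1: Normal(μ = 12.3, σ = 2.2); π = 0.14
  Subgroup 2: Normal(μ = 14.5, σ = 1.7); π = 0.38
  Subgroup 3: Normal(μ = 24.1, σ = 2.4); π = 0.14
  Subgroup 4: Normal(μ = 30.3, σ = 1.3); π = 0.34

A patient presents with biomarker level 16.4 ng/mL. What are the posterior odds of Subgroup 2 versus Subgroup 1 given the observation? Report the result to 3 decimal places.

10.680

The posterior odds equal the prior odds times the likelihood ratio: (P(Z=i)/P(Z=j))·(f_i(x)/f_j(x)).
Normal densities:
  L_1 = 0.0319378
  L_2 = 0.125665
  L_3 = 0.000967197
  L_4 = 4.58682e-26
Odds = (0.38/0.14) × (0.125665/0.0319378) = 2.71429 × 3.93469 ≈ 10.680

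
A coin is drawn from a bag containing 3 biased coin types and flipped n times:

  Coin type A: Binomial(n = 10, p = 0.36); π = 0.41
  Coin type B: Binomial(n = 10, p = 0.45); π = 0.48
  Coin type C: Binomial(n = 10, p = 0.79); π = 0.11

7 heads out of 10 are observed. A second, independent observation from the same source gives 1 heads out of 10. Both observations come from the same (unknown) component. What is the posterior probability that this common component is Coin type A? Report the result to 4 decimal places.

Apply Bayes' rule: the posterior for each component is proportional to its prior times its likelihood at x.
Since both observations come from the same component, the likelihood for component k is f_k(x₁)·f_k(x₂).
  L_A = [C(10,7)·0.36^7·0.64^3 = 120·0.000783642·0.262144 = 0.0246512] × [0.0648518] = 0.00159868
  L_B = [C(10,7)·0.45^7·0.55^3 = 120·0.00373669·0.166375 = 0.0746031] × [0.0207241] = 0.00154609
  L_C = [C(10,7)·0.79^7·0.21^3 = 120·0.192039·0.009261 = 0.213417] × [6.27481e-06] = 1.33915e-06
Prior × likelihood for each component:
  w_A·L_A = 0.41 × 0.00159868 = 0.000655458
  w_B·L_B = 0.48 × 0.00154609 = 0.000742121
  w_C·L_C = 0.11 × 1.33915e-06 = 1.47307e-07
Denominator: 0.000655458 + 0.000742121 + 1.47307e-07 = 0.00139773
P(Coin type A | x₁, x₂) = 0.000655458 / 0.00139773 ≈ 0.4689

0.4689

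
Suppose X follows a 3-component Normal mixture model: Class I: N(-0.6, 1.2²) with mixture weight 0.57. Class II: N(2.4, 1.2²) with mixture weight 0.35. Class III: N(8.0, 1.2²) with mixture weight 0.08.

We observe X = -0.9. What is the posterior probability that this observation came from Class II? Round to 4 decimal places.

P(component k | x) = π_k·f_k(x) / marginal(x), where marginal(x) = Σ_j π_j·f_j(x).
Component likelihoods at x = -0.9:
  f_I = (1/(1.2·√(2π)))·exp(−(-0.9−-0.6)²/(2·1.2²)) = 0.332452·exp(-0.03125) = 0.322223
  f_II = (1/(1.2·√(2π)))·exp(−(-0.9−2.4)²/(2·1.2²)) = 0.332452·exp(-3.78125) = 0.00757797
  f_III = (1/(1.2·√(2π)))·exp(−(-0.9−8.0)²/(2·1.2²)) = 0.332452·exp(-27.50347) = 3.77679e-13
Prior × likelihood for each component:
  π_I·f_I = 0.57 × 0.322223 = 0.183667
  π_II·f_II = 0.35 × 0.00757797 = 0.00265229
  π_III·f_III = 0.08 × 3.77679e-13 = 3.02143e-14
Evidence: 0.183667 + 0.00265229 + 3.02143e-14 = 0.18632
Responsibility of Class II: 0.00265229 / 0.18632 ≈ 0.0142

0.0142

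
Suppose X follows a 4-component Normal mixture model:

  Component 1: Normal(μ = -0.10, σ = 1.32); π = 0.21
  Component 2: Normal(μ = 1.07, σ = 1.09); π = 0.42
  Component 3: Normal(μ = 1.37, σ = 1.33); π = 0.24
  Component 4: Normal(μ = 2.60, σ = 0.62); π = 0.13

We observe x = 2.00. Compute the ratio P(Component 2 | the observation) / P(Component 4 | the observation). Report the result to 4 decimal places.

Only the two components matter; the odds are (w_i f_i(x)) / (w_j f_j(x)).
Normal densities:
  f_1 = (1/(1.32·√(2π)))·exp(−(2.00−-0.10)²/(2·1.32²)) = 0.302229·exp(-1.26550) = 0.0852586
  f_2 = (1/(1.09·√(2π)))·exp(−(2.00−1.07)²/(2·1.09²)) = 0.366002·exp(-0.36398) = 0.254336
  f_3 = (1/(1.33·√(2π)))·exp(−(2.00−1.37)²/(2·1.33²)) = 0.299957·exp(-0.11219) = 0.268124
  f_4 = (1/(0.62·√(2π)))·exp(−(2.00−2.60)²/(2·0.62²)) = 0.643455·exp(-0.46826) = 0.40286
0.106821 / 0.0523719 ≈ 2.0397

2.0397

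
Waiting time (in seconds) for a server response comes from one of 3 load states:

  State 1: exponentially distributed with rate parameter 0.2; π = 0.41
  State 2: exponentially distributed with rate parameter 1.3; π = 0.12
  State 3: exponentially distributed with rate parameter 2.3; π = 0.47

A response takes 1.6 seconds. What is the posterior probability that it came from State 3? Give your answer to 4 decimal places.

The responsibility of component k is π_k f_k(x) divided by Σ_j π_j f_j(x).
Component likelihoods at x = 1.6 seconds:
  f_1 = 0.14523
  f_2 = 0.162409
  f_3 = 0.0580128
Prior × likelihood for each component:
  π_1·f_1 = 0.41 × 0.14523 = 0.0595442
  π_2·f_2 = 0.12 × 0.162409 = 0.0194891
  π_3·f_3 = 0.47 × 0.0580128 = 0.027266
Normaliser: 0.0595442 + 0.0194891 + 0.027266 = 0.106299
P(State 3 | data) = 0.027266 / 0.106299 ≈ 0.2565

0.2565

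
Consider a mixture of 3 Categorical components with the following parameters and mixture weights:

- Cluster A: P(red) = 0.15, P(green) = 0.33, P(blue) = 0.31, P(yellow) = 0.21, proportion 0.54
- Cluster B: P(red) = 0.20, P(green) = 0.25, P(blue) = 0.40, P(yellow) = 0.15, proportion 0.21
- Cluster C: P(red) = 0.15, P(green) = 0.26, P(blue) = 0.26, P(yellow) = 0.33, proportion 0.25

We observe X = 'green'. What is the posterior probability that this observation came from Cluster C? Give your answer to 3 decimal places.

0.220

The responsibility of component k is P(Z=k) f_k(x) divided by Σ_j P(Z=j) f_j(x).
Categorical probabilities:
  L_A = 0.33
  L_B = 0.25
  L_C = 0.26
Weight by the priors:
  P(Z=A)·L_A = 0.54 × 0.33 = 0.1782
  P(Z=B)·L_B = 0.21 × 0.25 = 0.0525
  P(Z=C)·L_C = 0.25 × 0.26 = 0.065
Sum: 0.1782 + 0.0525 + 0.065 = 0.2957
Responsibility of Cluster C: 0.065 / 0.2957 ≈ 0.220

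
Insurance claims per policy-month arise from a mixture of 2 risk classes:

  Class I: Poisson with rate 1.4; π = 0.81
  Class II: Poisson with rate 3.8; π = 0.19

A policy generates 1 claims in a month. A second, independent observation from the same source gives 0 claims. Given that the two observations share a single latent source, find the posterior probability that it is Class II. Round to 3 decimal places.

0.005

The responsibility of component k is π_k f_k(x) divided by Σ_j π_j f_j(x).
Since both observations come from the same component, the likelihood for component k is f_k(x₁)·f_k(x₂).
  f_I = [e^(−1.4)·1.4^1/1! = 0.345236] × [0.246597] = 0.0851341
  f_II = [e^(−3.8)·3.8^1/1! = 0.0850089] × [0.0223708] = 0.00190172
Multiply by the mixture weights:
  π_I·f_I = 0.81 × 0.0851341 = 0.0689586
  π_II·f_II = 0.19 × 0.00190172 = 0.000361326
Sum: 0.0689586 + 0.000361326 = 0.0693199
P(Class II | data) = 0.000361326 / 0.0693199 ≈ 0.005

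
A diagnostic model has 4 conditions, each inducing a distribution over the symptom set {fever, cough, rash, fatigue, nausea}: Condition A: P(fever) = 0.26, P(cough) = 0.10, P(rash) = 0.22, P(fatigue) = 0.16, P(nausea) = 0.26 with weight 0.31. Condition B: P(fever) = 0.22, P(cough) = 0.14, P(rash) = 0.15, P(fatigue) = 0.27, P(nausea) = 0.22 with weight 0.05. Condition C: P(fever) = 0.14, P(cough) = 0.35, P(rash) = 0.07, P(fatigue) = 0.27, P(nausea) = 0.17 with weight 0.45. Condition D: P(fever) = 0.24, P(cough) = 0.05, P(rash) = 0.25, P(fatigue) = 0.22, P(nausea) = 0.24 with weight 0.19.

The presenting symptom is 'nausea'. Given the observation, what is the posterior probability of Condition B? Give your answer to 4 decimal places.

Apply Bayes' rule: the posterior for each component is proportional to its prior times its likelihood at x.
Component likelihoods at x = 'nausea':
  p_A = P(nausea | comp) = 0.26
  p_B = P(nausea | comp) = 0.22
  p_C = P(nausea | comp) = 0.17
  p_D = P(nausea | comp) = 0.24
Prior × likelihood for each component:
  π_A·p_A = 0.31 × 0.26 = 0.0806
  π_B·p_B = 0.05 × 0.22 = 0.011
  π_C·p_C = 0.45 × 0.17 = 0.0765
  π_D·p_D = 0.19 × 0.24 = 0.0456
Evidence: 0.0806 + 0.011 + 0.0765 + 0.0456 = 0.2137
P(Condition B | 'nausea') ≈ 0.0515

0.0515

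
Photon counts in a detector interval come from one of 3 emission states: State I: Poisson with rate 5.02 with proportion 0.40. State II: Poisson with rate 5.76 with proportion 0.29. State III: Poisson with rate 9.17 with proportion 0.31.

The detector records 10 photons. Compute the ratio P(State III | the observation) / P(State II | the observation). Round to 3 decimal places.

3.694

Only the two components matter; the odds are (π_i f_i(x)) / (π_j f_j(x)).
Evaluate each component's likelihood at the observed value:
  f_I = 0.0184976
  f_II = 0.034908
  f_III = 0.120628
Odds = (0.31/0.29) × (0.120628/0.034908) = 1.06897 × 3.45561 ≈ 3.694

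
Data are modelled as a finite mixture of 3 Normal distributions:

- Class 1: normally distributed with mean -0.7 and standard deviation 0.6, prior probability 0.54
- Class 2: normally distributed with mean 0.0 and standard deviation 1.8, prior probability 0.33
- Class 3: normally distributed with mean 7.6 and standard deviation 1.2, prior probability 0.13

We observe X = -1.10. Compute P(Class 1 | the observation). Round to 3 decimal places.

0.826

Apply Bayes' rule: the posterior for each component is proportional to its prior times its likelihood at x.
Normal densities:
  p_1 = 0.532413
  p_2 = 0.183883
  p_3 = 1.28211e-12
Prior × likelihood for each component:
  π_1·p_1 = 0.54 × 0.532413 = 0.287503
  π_2·p_2 = 0.33 × 0.183883 = 0.0606815
  π_3·p_3 = 0.13 × 1.28211e-12 = 1.66675e-13
Sum: 0.287503 + 0.0606815 + 1.66675e-13 = 0.348185
So the posterior for Class 1 is 0.287503 / 0.348185 ≈ 0.826.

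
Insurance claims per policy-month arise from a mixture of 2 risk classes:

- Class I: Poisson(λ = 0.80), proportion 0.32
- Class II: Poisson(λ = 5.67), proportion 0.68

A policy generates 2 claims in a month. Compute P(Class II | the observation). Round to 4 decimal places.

0.4503

The responsibility of component k is π_k f_k(x) divided by Σ_j π_j f_j(x).
Component likelihoods at x = 2 claims:
  p_I = 0.143785
  p_II = 0.0554225
Multiply by the mixture weights:
  π_I·p_I = 0.32 × 0.143785 = 0.0460113
  π_II·p_II = 0.68 × 0.0554225 = 0.0376873
Marginal: 0.0460113 + 0.0376873 = 0.0836986
Responsibility of Class II: 0.0376873 / 0.0836986 ≈ 0.4503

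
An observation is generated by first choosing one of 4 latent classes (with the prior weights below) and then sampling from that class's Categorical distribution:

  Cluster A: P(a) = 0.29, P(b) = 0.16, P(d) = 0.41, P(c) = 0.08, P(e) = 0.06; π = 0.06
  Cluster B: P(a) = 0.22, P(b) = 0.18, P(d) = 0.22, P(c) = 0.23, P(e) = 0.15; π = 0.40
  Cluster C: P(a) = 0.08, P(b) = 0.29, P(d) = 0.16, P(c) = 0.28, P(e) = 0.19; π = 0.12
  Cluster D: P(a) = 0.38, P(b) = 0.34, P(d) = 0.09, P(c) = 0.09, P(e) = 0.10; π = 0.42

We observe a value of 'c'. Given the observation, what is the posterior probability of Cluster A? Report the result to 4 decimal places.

0.0285

By Bayes' theorem, P(k | x) = π_k f_k(x) / Σ_j π_j f_j(x).
Evaluate each component's likelihood at the observed value:
  L_A = P(c | comp) = 0.08
  L_B = P(c | comp) = 0.23
  L_C = P(c | comp) = 0.28
  L_D = P(c | comp) = 0.09
Weight by the priors:
  π_A·L_A = 0.06 × 0.08 = 0.0048
  π_B·L_B = 0.40 × 0.23 = 0.092
  π_C·L_C = 0.12 × 0.28 = 0.0336
  π_D·L_D = 0.42 × 0.09 = 0.0378
Evidence: 0.0048 + 0.092 + 0.0336 + 0.0378 = 0.1682
So the posterior for Cluster A is 0.0048 / 0.1682 ≈ 0.0285.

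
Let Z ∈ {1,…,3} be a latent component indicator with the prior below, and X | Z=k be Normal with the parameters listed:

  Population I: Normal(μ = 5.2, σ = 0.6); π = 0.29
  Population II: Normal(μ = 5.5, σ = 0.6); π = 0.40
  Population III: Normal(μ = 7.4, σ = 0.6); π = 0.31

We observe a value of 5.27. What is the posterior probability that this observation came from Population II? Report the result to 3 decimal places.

The responsibility of component k is P(Z=k) f_k(x) divided by Σ_j P(Z=j) f_j(x).
Component likelihoods at x = 5.27:
  p_I = 0.660394
  p_II = 0.617803
  p_III = 0.00121944
Prior × likelihood for each component:
  P(Z=I)·p_I = 0.29 × 0.660394 = 0.191514
  P(Z=II)·p_II = 0.40 × 0.617803 = 0.247121
  P(Z=III)·p_III = 0.31 × 0.00121944 = 0.000378027
Evidence: 0.191514 + 0.247121 + 0.000378027 = 0.439014
P(Population II | the observation) ≈ 0.563

0.563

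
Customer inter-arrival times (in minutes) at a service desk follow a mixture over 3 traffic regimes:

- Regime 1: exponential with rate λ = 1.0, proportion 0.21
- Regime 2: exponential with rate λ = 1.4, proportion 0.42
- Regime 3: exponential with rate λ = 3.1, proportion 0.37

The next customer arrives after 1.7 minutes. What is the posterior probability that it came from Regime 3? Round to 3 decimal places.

0.060

Apply Bayes' rule: the posterior for each component is proportional to its prior times its likelihood at x.
Component likelihoods at x = 1.7 minutes:
  L_1 = 1.0·e^(−1.0·1.7) = 1.0·e^(−1.7000) = 0.182684
  L_2 = 1.4·e^(−1.4·1.7) = 1.4·e^(−2.3800) = 0.129571
  L_3 = 3.1·e^(−3.1·1.7) = 3.1·e^(−5.2700) = 0.0159452
Unnormalised posteriors:
  w_1·L_1 = 0.21 × 0.182684 = 0.0383635
  w_2·L_2 = 0.42 × 0.129571 = 0.0544197
  w_3·L_3 = 0.37 × 0.0159452 = 0.00589972
Denominator: 0.0383635 + 0.0544197 + 0.00589972 = 0.098683
P(Regime 3 | x) ≈ 0.060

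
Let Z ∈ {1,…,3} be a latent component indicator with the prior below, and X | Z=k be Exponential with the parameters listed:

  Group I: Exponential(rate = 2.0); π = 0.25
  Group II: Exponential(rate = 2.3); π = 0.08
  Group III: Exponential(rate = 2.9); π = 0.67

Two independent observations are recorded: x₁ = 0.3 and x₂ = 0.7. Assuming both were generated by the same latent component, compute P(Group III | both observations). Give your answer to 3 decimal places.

P(component k | x) = P(Z=k)·f_k(x) / marginal(x), where marginal(x) = Σ_j P(Z=j)·f_j(x).
Since both observations come from the same component, the likelihood for component k is f_k(x₁)·f_k(x₂).
  p_I = [1.09762] × [0.493194] = 0.541341
  p_II = [1.15362] × [0.459742] = 0.530369
  p_III = [1.21496] × [0.380873] = 0.462745
Weight by the priors:
  P(Z=I)·p_I = 0.25 × 0.541341 = 0.135335
  P(Z=II)·p_II = 0.08 × 0.530369 = 0.0424295
  P(Z=III)·p_III = 0.67 × 0.462745 = 0.310039
Normaliser: 0.135335 + 0.0424295 + 0.310039 = 0.487804
P(Group III | x) ≈ 0.636

0.636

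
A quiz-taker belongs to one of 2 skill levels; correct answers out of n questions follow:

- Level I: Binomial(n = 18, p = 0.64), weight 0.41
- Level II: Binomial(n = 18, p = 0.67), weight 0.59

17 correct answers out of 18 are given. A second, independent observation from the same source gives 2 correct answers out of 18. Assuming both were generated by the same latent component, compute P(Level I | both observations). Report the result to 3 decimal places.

0.561

P(component k | x) = P(Z=k)·f_k(x) / marginal(x), where marginal(x) = Σ_j P(Z=j)·f_j(x).
Since both observations come from the same component, the likelihood for component k is f_k(x₁)·f_k(x₂).
  L_I = [0.00328575] × [4.9876e-06] = 1.6388e-08
  L_II = [0.00656233] × [1.35851e-06] = 8.91502e-09
Unnormalised posteriors:
  P(Z=I)·L_I = 0.41 × 1.6388e-08 = 6.71908e-09
  P(Z=II)·L_II = 0.59 × 8.91502e-09 = 5.25986e-09
Denominator: 6.71908e-09 + 5.25986e-09 = 1.19789e-08
Responsibility of Level I: 6.71908e-09 / 1.19789e-08 ≈ 0.561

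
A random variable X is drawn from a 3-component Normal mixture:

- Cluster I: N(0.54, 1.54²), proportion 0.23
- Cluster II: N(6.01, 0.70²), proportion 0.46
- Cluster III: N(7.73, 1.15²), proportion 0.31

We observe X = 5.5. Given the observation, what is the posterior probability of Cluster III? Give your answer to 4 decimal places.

0.0753

Apply Bayes' rule: the posterior for each component is proportional to its prior times its likelihood at x.
Evaluate each component's likelihood at the observed value:
  L_I = (1/(1.54·√(2π)))·exp(−(5.5−0.54)²/(2·1.54²)) = 0.259053·exp(-5.18671) = 0.00144821
  L_II = (1/(0.70·√(2π)))·exp(−(5.5−6.01)²/(2·0.70²)) = 0.569918·exp(-0.26541) = 0.437066
  L_III = (1/(1.15·√(2π)))·exp(−(5.5−7.73)²/(2·1.15²)) = 0.346906·exp(-1.88011) = 0.0529285
Weight by the priors:
  π_I·L_I = 0.23 × 0.00144821 = 0.000333087
  π_II·L_II = 0.46 × 0.437066 = 0.20105
  π_III·L_III = 0.31 × 0.0529285 = 0.0164078
Evidence: 0.000333087 + 0.20105 + 0.0164078 = 0.217791
P(Cluster III | 5.5) ≈ 0.0753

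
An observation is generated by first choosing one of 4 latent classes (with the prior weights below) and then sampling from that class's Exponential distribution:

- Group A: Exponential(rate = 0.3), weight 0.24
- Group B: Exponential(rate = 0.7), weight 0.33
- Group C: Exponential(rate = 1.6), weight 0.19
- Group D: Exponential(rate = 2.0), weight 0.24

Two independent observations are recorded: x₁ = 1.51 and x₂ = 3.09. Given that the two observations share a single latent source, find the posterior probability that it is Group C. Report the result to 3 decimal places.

By Bayes' theorem, P(k | x) = w_k f_k(x) / Σ_j w_j f_j(x).
Since both observations come from the same component, the likelihood for component k is f_k(x₁)·f_k(x₂).
  p_A = [0.3·e^(−0.3·1.51) = 0.3·e^(−0.4530) = 0.190715] × [0.118722] = 0.0226421
  p_B = [0.7·e^(−0.7·1.51) = 0.7·e^(−1.0570) = 0.243248] × [0.0804858] = 0.019578
  p_C = [1.6·e^(−1.6·1.51) = 1.6·e^(−2.4160) = 0.142845] × [0.0114017] = 0.00162867
  p_D = [2.0·e^(−2.0·1.51) = 2.0·e^(−3.0200) = 0.0976024] × [0.00414086] = 0.000404158
Unnormalised posteriors:
  w_A·p_A = 0.24 × 0.0226421 = 0.0054341
  w_B·p_B = 0.33 × 0.019578 = 0.00646073
  w_C·p_C = 0.19 × 0.00162867 = 0.000309447
  w_D·p_D = 0.24 × 0.000404158 = 9.69978e-05
Denominator: 0.0054341 + 0.00646073 + 0.000309447 + 9.69978e-05 = 0.0123013
P(Group C | x₁,x₂) = 0.000309447 / 0.0123013 ≈ 0.025

0.025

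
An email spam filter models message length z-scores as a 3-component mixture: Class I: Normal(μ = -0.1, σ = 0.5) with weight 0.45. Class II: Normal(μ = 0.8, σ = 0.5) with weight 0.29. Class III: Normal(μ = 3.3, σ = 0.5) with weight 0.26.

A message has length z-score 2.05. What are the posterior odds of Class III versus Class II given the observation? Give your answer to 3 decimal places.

Only the two components matter; the odds are (π_i f_i(x)) / (π_j f_j(x)).
Component likelihoods at x = 2.05:
  f_I = 7.70704e-05
  f_II = 0.0350566
  f_III = 0.0350566
0.00911472 / 0.0101664 ≈ 0.897

0.897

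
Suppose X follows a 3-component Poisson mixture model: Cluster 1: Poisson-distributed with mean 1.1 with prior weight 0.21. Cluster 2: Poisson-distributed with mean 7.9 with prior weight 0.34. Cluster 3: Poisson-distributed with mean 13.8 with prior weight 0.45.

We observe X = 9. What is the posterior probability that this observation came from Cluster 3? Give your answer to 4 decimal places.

P(component k | x) = w_k·f_k(x) / marginal(x), where marginal(x) = Σ_j w_j·f_j(x).
Component likelihoods at x = 9:
  f_1 = 2.16295e-06
  f_2 = 0.122449
  f_3 = 0.0508025
Weight by the priors:
  w_1·f_1 = 0.21 × 2.16295e-06 = 4.5422e-07
  w_2·f_2 = 0.34 × 0.122449 = 0.0416326
  w_3·f_3 = 0.45 × 0.0508025 = 0.0228611
Sum: 4.5422e-07 + 0.0416326 + 0.0228611 = 0.0644941
P(Cluster 3 | 9) = 0.0228611 / 0.0644941 ≈ 0.3545

0.3545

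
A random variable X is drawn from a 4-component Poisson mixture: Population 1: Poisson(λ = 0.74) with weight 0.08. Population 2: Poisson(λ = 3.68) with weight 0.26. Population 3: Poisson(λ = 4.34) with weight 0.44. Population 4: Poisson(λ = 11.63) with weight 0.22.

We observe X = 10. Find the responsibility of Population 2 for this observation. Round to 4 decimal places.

0.0284

P(component k | x) = P(Z=k)·f_k(x) / marginal(x), where marginal(x) = Σ_j P(Z=j)·f_j(x).
Evaluate each component's likelihood at the observed value:
  L_1 = e^(−0.74)·0.74^10/10! = 6.47405e-09
  L_2 = e^(−3.68)·3.68^10/10! = 0.003166
  L_3 = e^(−4.34)·4.34^10/10! = 0.00851719
  L_4 = e^(−11.63)·11.63^10/10! = 0.110966
Multiply by the mixture weights:
  P(Z=1)·L_1 = 0.08 × 6.47405e-09 = 5.17924e-10
  P(Z=2)·L_2 = 0.26 × 0.003166 = 0.000823161
  P(Z=3)·L_3 = 0.44 × 0.00851719 = 0.00374756
  P(Z=4)·L_4 = 0.22 × 0.110966 = 0.0244125
Sum: 5.17924e-10 + 0.000823161 + 0.00374756 + 0.0244125 = 0.0289832
So the posterior for Population 2 is 0.000823161 / 0.0289832 ≈ 0.0284.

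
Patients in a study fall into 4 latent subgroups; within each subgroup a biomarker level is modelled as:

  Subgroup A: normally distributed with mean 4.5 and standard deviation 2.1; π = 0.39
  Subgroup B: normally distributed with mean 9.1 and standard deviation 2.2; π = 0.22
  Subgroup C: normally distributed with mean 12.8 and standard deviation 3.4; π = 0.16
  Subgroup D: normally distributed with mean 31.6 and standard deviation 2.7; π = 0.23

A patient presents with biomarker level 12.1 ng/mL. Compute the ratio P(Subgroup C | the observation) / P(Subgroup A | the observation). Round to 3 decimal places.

173.252

Only the two components matter; the odds are (π_i f_i(x)) / (π_j f_j(x)).
Normal densities:
  L_A = (1/(2.1·√(2π)))·exp(−(12.1−4.5)²/(2·2.1²)) = 0.189973·exp(-6.54875) = 0.000272022
  L_B = (1/(2.2·√(2π)))·exp(−(12.1−9.1)²/(2·2.2²)) = 0.181337·exp(-0.92975) = 0.0715651
  L_C = (1/(3.4·√(2π)))·exp(−(12.1−12.8)²/(2·3.4²)) = 0.117336·exp(-0.02119) = 0.114875
  L_D = (1/(2.7·√(2π)))·exp(−(12.1−31.6)²/(2·2.7²)) = 0.147756·exp(-26.08025) = 6.96689e-13
Odds = (0.16/0.39) × (0.114875/0.000272022) = 0.410256 × 422.302 ≈ 173.252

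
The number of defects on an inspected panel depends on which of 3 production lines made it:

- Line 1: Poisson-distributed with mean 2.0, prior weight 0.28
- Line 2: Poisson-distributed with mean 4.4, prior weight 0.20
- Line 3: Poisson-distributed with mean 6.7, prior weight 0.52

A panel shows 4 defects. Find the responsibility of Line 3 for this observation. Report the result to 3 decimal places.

0.458

By Bayes' theorem, P(k | x) = π_k f_k(x) / Σ_j π_j f_j(x).
Poisson probabilities:
  f_1 = 0.0902235
  f_2 = 0.191736
  f_3 = 0.103351
Prior × likelihood for each component:
  π_1·f_1 = 0.28 × 0.0902235 = 0.0252626
  π_2·f_2 = 0.20 × 0.191736 = 0.0383472
  π_3·f_3 = 0.52 × 0.103351 = 0.0537426
Normaliser: 0.0252626 + 0.0383472 + 0.0537426 = 0.117352
So the posterior for Line 3 is 0.0537426 / 0.117352 ≈ 0.458.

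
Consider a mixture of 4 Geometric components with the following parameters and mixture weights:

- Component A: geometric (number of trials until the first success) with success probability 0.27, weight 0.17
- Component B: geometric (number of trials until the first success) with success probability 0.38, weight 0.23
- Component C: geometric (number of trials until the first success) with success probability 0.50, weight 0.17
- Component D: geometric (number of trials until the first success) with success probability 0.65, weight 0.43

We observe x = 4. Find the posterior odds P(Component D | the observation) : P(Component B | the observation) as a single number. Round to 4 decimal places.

Posterior odds = (π_i f_i(x)) / (π_j f_j(x)); the normalising sum cancels.
Component likelihoods at x = 4:
  f_A = 0.105035
  f_B = 0.0905646
  f_C = 0.0625
  f_D = 0.0278687
Posterior odds = (π_D·f_D) / (π_B·f_B) = (0.43·0.0278687) / (0.23·0.0905646) = 0.0119836 / 0.0208299 ≈ 0.5753

0.5753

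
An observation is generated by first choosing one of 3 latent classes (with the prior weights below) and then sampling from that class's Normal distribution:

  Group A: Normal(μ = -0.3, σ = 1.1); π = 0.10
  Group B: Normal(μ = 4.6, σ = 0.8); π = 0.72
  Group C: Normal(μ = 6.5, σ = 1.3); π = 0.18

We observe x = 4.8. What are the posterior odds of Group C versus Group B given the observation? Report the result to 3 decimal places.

0.068

Only the two components matter; the odds are (π_i f_i(x)) / (π_j f_j(x)).
Normal densities:
  L_A = (1/(1.1·√(2π)))·exp(−(4.8−-0.3)²/(2·1.1²)) = 0.362675·exp(-10.74793) = 7.7938e-06
  L_B = (1/(0.8·√(2π)))·exp(−(4.8−4.6)²/(2·0.8²)) = 0.498678·exp(-0.03125) = 0.483335
  L_C = (1/(1.3·√(2π)))·exp(−(4.8−6.5)²/(2·1.3²)) = 0.306879·exp(-0.85503) = 0.130506
Posterior odds = (π_C·L_C) / (π_B·L_B) = (0.18·0.130506) / (0.72·0.483335) = 0.0234912 / 0.348001 ≈ 0.068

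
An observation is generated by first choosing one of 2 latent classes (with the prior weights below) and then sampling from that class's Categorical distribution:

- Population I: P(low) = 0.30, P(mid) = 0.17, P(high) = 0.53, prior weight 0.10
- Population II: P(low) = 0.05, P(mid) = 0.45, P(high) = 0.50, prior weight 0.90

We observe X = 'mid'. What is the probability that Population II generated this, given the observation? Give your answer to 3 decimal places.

The responsibility of component k is π_k f_k(x) divided by Σ_j π_j f_j(x).
Categorical probabilities:
  p_I = 0.17
  p_II = 0.45
Multiply by the mixture weights:
  π_I·p_I = 0.10 × 0.17 = 0.017
  π_II·p_II = 0.90 × 0.45 = 0.405
Evidence: 0.017 + 0.405 = 0.422
So the posterior for Population II is 0.405 / 0.422 ≈ 0.960.

0.960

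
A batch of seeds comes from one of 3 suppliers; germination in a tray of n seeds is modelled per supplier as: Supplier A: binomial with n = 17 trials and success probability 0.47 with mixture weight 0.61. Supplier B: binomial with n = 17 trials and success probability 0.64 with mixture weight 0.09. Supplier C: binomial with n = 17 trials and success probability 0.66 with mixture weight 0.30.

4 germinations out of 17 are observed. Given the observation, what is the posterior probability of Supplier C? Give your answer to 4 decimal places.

The responsibility of component k is π_k f_k(x) divided by Σ_j π_j f_j(x).
Component likelihoods at x = 4 germinations out of 17:
  f_A = C(17,4)·0.47^4·0.53^13 = 2380·0.0487968·0.000260367 = 0.0302381
  f_B = C(17,4)·0.64^4·0.36^13 = 2380·0.167772·1.70582e-06 = 0.000681129
  f_C = C(17,4)·0.66^4·0.34^13 = 2380·0.189747·8.11383e-07 = 0.00036642
Unnormalised posteriors:
  π_A·f_A = 0.61 × 0.0302381 = 0.0184452
  π_B·f_B = 0.09 × 0.000681129 = 6.13016e-05
  π_C·f_C = 0.30 × 0.00036642 = 0.000109926
Denominator: 0.0184452 + 6.13016e-05 + 0.000109926 = 0.0186165
P(Supplier C | x) ≈ 0.0059

0.0059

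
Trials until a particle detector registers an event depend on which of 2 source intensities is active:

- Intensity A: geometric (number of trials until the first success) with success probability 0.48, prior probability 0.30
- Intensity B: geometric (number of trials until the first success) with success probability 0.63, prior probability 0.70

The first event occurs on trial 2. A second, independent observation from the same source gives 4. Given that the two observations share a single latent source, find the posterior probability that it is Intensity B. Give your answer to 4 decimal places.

0.5075

Posterior ∝ prior × likelihood, so P(k | x) ∝ π_k f_k(x); normalise over all components.
Since both observations come from the same component, the likelihood for component k is f_k(x₁)·f_k(x₂).
  L_A = [0.48·(1−0.48)^1 = 0.48·0.52 = 0.2496] × [0.0674918] = 0.016846
  L_B = [0.63·(1−0.63)^1 = 0.63·0.37 = 0.2331] × [0.0319114] = 0.00743855
Multiply by the mixture weights:
  π_A·L_A = 0.30 × 0.016846 = 0.00505379
  π_B·L_B = 0.70 × 0.00743855 = 0.00520698
Evidence: 0.00505379 + 0.00520698 = 0.0102608
P(Intensity B | x₁,x₂) = 0.00520698 / 0.0102608 ≈ 0.5075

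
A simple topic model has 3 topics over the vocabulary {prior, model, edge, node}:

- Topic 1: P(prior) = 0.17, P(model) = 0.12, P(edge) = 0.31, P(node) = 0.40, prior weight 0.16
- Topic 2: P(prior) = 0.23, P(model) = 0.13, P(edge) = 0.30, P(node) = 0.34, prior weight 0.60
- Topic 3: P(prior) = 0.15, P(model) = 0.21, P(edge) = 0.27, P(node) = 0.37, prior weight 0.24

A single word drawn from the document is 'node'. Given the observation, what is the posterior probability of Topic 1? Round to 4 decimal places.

By Bayes' theorem, P(k | x) = P(Z=k) f_k(x) / Σ_j P(Z=j) f_j(x).
Component likelihoods at x = 'node':
  L_1 = P(node | comp) = 0.40
  L_2 = P(node | comp) = 0.34
  L_3 = P(node | comp) = 0.37
Prior × likelihood for each component:
  P(Z=1)·L_1 = 0.16 × 0.4 = 0.064
  P(Z=2)·L_2 = 0.60 × 0.34 = 0.204
  P(Z=3)·L_3 = 0.24 × 0.37 = 0.0888
Sum: 0.064 + 0.204 + 0.0888 = 0.3568
P(Topic 1 | the observation) ≈ 0.1794

0.1794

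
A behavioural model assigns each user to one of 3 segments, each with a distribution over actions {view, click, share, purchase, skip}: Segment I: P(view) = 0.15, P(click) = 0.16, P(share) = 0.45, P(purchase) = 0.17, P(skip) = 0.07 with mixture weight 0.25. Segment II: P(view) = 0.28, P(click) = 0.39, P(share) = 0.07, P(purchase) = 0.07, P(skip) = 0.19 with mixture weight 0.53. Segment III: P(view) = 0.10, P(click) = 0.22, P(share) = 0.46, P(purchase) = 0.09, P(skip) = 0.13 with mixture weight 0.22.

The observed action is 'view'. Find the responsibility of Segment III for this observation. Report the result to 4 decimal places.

0.1058

Apply Bayes' rule: the posterior for each component is proportional to its prior times its likelihood at x.
Component likelihoods at x = 'view':
  L_I = P(view | comp) = 0.15
  L_II = P(view | comp) = 0.28
  L_III = P(view | comp) = 0.10
Prior × likelihood for each component:
  π_I·L_I = 0.25 × 0.15 = 0.0375
  π_II·L_II = 0.53 × 0.28 = 0.1484
  π_III·L_III = 0.22 × 0.1 = 0.022
Evidence: 0.0375 + 0.1484 + 0.022 = 0.2079
P(Segment III | the observation) ≈ 0.1058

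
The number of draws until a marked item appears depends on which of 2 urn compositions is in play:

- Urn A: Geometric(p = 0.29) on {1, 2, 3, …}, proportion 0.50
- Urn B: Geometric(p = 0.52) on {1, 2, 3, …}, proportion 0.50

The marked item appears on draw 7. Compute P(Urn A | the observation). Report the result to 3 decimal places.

0.854

Apply Bayes' rule: the posterior for each component is proportional to its prior times its likelihood at x.
Geometric probabilities:
  f_A = 0.29·(1−0.29)^6 = 0.29·0.1281 = 0.0371491
  f_B = 0.52·(1−0.52)^6 = 0.52·0.0122306 = 0.00635991
Multiply by the mixture weights:
  π_A·f_A = 0.50 × 0.0371491 = 0.0185745
  π_B·f_B = 0.50 × 0.00635991 = 0.00317995
Marginal: 0.0185745 + 0.00317995 = 0.0217545
P(Urn A | 7) = 0.0185745 / 0.0217545 ≈ 0.854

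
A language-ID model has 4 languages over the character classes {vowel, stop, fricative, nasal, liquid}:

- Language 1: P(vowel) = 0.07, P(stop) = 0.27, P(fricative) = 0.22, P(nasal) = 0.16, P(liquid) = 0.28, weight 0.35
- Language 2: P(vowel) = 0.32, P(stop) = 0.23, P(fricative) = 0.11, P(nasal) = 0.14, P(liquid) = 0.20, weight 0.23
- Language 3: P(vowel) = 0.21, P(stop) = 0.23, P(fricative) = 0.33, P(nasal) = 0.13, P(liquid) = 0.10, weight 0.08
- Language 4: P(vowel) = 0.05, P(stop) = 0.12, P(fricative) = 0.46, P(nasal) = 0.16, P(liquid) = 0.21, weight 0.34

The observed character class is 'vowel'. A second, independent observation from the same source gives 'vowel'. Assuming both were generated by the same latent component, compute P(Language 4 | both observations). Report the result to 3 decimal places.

0.029

Posterior ∝ prior × likelihood, so P(k | x) ∝ w_k f_k(x); normalise over all components.
Since both observations come from the same component, the likelihood for component k is f_k(x₁)·f_k(x₂).
  f_1 = [P(vowel | comp) = 0.07] × [0.07] = 0.0049
  f_2 = [P(vowel | comp) = 0.32] × [0.32] = 0.1024
  f_3 = [P(vowel | comp) = 0.21] × [0.21] = 0.0441
  f_4 = [P(vowel | comp) = 0.05] × [0.05] = 0.0025
Weight by the priors:
  w_1·f_1 = 0.35 × 0.0049 = 0.001715
  w_2·f_2 = 0.23 × 0.1024 = 0.023552
  w_3·f_3 = 0.08 × 0.0441 = 0.003528
  w_4·f_4 = 0.34 × 0.0025 = 0.00085
Evidence: 0.001715 + 0.023552 + 0.003528 + 0.00085 = 0.029645
So the posterior for Language 4 is 0.00085 / 0.029645 ≈ 0.029.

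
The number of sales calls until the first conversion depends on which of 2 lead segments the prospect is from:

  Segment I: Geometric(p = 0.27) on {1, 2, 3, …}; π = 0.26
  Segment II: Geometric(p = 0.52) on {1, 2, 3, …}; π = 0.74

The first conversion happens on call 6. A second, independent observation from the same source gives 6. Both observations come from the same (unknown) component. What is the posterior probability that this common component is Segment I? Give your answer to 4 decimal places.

The responsibility of component k is P(Z=k) f_k(x) divided by Σ_j P(Z=j) f_j(x).
Since both observations come from the same component, the likelihood for component k is f_k(x₁)·f_k(x₂).
  p_I = [0.0559729] × [0.0559729] = 0.00313297
  p_II = [0.0132498] × [0.0132498] = 0.000175557
Prior × likelihood for each component:
  P(Z=I)·p_I = 0.26 × 0.00313297 = 0.000814572
  P(Z=II)·p_II = 0.74 × 0.000175557 = 0.000129912
Evidence: 0.000814572 + 0.000129912 = 0.000944484
Responsibility of Segment I: 0.000814572 / 0.000944484 ≈ 0.8625

0.8625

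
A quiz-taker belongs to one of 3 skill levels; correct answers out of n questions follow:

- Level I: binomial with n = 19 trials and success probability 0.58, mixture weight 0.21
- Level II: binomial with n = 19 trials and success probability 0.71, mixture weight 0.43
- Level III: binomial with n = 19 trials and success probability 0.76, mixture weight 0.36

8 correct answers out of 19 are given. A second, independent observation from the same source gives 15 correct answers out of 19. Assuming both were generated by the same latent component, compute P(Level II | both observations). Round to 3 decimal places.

The responsibility of component k is w_k f_k(x) divided by Σ_j w_j f_j(x).
Since both observations come from the same component, the likelihood for component k is f_k(x₁)·f_k(x₂).
  f_I = [0.069436] × [0.0341036] = 0.00236802
  f_II = [0.00595474] × [0.161009] = 0.000958769
  f_III = [0.00128012] × [0.20962] = 0.000268339
Multiply by the mixture weights:
  w_I·f_I = 0.21 × 0.00236802 = 0.000497284
  w_II·f_II = 0.43 × 0.000958769 = 0.000412271
  w_III·f_III = 0.36 × 0.000268339 = 9.6602e-05
Marginal: 0.000497284 + 0.000412271 + 9.6602e-05 = 0.00100616
P(Level II | x₁,x₂) = 0.000412271 / 0.00100616 ≈ 0.410

0.410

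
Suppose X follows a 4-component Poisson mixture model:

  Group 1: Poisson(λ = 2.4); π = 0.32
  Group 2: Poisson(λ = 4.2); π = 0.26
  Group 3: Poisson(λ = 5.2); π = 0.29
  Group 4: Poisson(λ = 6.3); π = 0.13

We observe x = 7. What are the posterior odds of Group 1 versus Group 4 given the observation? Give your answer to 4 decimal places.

0.1416

Only the two components matter; the odds are (w_i f_i(x)) / (w_j f_j(x)).
Evaluate each component's likelihood at the observed value:
  f_1 = e^(−2.4)·2.4^7/7! = 0.00825546
  f_2 = e^(−4.2)·4.2^7/7! = 0.0685927
  f_3 = e^(−5.2)·5.2^7/7! = 0.112528
  f_4 = e^(−6.3)·6.3^7/7! = 0.143515
Odds = (0.32/0.13) × (0.00825546/0.143515) = 2.46154 × 0.0575232 ≈ 0.1416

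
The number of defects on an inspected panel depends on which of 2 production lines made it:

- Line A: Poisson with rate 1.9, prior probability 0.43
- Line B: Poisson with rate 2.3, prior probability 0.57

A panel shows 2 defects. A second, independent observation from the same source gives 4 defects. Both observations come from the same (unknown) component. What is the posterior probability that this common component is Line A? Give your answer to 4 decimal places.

Posterior ∝ prior × likelihood, so P(k | x) ∝ π_k f_k(x); normalise over all components.
Since both observations come from the same component, the likelihood for component k is f_k(x₁)·f_k(x₂).
  f_A = [e^(−1.9)·1.9^2/2! = 0.269971] × [0.0812164] = 0.0219261
  f_B = [e^(−2.3)·2.3^2/2! = 0.265185] × [0.116902] = 0.0310007
Prior × likelihood for each component:
  π_A·f_A = 0.43 × 0.0219261 = 0.00942822
  π_B·f_B = 0.57 × 0.0310007 = 0.0176704
Normaliser: 0.00942822 + 0.0176704 = 0.0270986
P(Line A | x₁,x₂) ≈ 0.3479

0.3479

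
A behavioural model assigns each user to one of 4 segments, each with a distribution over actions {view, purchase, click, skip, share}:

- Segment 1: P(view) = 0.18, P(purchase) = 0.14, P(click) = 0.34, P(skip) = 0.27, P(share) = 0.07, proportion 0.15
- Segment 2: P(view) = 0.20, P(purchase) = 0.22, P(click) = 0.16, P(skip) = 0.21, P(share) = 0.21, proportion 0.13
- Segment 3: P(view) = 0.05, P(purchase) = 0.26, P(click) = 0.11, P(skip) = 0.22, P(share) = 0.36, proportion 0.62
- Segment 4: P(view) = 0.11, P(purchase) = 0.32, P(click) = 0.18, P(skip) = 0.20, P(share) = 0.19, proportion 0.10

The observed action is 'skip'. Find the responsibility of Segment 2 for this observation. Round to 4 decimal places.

The responsibility of component k is π_k f_k(x) divided by Σ_j π_j f_j(x).
Evaluate each component's likelihood at the observed value:
  L_1 = P(skip | comp) = 0.27
  L_2 = P(skip | comp) = 0.21
  L_3 = P(skip | comp) = 0.22
  L_4 = P(skip | comp) = 0.20
Weight by the priors:
  π_1·L_1 = 0.15 × 0.27 = 0.0405
  π_2·L_2 = 0.13 × 0.21 = 0.0273
  π_3·L_3 = 0.62 × 0.22 = 0.1364
  π_4·L_4 = 0.10 × 0.2 = 0.02
Normaliser: 0.0405 + 0.0273 + 0.1364 + 0.02 = 0.2242
P(Segment 2 | data) = 0.0273 / 0.2242 ≈ 0.1218

0.1218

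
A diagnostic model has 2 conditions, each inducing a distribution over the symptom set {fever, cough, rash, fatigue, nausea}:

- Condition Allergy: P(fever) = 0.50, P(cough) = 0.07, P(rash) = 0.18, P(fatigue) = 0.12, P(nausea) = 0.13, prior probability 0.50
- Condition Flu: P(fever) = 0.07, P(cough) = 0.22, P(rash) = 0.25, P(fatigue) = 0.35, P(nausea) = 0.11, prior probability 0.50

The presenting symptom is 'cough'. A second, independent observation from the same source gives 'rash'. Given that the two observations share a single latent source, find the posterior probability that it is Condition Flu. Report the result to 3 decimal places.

By Bayes' theorem, P(k | x) = w_k f_k(x) / Σ_j w_j f_j(x).
Since both observations come from the same component, the likelihood for component k is f_k(x₁)·f_k(x₂).
  p_Allergy = [0.07] × [0.18] = 0.0126
  p_Flu = [0.22] × [0.25] = 0.055
Unnormalised posteriors:
  w_Allergy·p_Allergy = 0.50 × 0.0126 = 0.0063
  w_Flu·p_Flu = 0.50 × 0.055 = 0.0275
Evidence: 0.0063 + 0.0275 = 0.0338
Responsibility of Condition Flu: 0.0275 / 0.0338 ≈ 0.814

0.814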